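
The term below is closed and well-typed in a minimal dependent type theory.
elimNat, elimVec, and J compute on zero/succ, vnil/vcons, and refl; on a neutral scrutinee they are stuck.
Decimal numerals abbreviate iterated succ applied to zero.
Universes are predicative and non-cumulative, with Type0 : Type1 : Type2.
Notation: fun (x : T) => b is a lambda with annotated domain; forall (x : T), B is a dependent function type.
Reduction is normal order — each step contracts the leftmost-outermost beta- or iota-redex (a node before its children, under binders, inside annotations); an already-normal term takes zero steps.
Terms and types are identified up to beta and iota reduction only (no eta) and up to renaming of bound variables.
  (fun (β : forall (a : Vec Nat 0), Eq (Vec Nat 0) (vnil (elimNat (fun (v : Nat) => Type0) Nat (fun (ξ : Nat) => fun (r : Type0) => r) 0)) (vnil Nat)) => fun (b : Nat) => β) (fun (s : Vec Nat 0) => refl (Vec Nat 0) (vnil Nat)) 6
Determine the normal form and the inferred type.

normal form:
  fun (β : Vec Nat 0) => refl (Vec Nat 0) (vnil Nat)
the term's type:
  forall (β : Vec Nat 0), Eq (Vec Nat 0) (vnil Nat) (vnil Nat)


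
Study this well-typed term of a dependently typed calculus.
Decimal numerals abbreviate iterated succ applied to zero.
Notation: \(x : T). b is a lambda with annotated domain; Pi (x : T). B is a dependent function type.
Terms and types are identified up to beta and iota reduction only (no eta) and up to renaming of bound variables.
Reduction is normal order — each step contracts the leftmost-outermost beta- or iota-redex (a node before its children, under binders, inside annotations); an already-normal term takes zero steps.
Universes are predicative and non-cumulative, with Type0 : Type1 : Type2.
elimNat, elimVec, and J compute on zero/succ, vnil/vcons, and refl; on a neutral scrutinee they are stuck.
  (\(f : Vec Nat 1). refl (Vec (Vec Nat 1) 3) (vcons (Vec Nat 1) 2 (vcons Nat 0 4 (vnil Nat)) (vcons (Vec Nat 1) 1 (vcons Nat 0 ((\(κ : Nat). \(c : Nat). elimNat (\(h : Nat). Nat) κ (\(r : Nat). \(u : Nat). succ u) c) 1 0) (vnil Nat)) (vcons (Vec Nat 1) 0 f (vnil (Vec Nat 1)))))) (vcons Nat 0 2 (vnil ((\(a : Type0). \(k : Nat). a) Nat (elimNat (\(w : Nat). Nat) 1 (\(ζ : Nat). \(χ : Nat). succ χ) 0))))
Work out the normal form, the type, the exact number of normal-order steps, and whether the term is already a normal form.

reduced normal form:
  refl (Vec (Vec Nat 1) 3) (vcons (Vec Nat 1) 2 (vcons Nat 0 4 (vnil Nat)) (vcons (Vec Nat 1) 1 (vcons Nat 0 1 (vnil Nat)) (vcons (Vec Nat 1) 0 (vcons Nat 0 2 (vnil Nat)) (vnil (Vec Nat 1)))))
type:
  Eq (Vec (Vec Nat 1) 3) (vcons (Vec Nat 1) 2 (vcons Nat 0 4 (vnil Nat)) (vcons (Vec Nat 1) 1 (vcons Nat 0 1 (vnil Nat)) (vcons (Vec Nat 1) 0 (vcons Nat 0 2 (vnil Nat)) (vnil (Vec Nat 1))))) (vcons (Vec Nat 1) 2 (vcons Nat 0 4 (vnil Nat)) (vcons (Vec Nat 1) 1 (vcons Nat 0 1 (vnil Nat)) (vcons (Vec Nat 1) 0 (vcons Nat 0 2 (vnil Nat)) (vnil (Vec Nat 1)))))
steps to reach normal form (normal order): 6
term was already normal: no
first redex: a beta-redex


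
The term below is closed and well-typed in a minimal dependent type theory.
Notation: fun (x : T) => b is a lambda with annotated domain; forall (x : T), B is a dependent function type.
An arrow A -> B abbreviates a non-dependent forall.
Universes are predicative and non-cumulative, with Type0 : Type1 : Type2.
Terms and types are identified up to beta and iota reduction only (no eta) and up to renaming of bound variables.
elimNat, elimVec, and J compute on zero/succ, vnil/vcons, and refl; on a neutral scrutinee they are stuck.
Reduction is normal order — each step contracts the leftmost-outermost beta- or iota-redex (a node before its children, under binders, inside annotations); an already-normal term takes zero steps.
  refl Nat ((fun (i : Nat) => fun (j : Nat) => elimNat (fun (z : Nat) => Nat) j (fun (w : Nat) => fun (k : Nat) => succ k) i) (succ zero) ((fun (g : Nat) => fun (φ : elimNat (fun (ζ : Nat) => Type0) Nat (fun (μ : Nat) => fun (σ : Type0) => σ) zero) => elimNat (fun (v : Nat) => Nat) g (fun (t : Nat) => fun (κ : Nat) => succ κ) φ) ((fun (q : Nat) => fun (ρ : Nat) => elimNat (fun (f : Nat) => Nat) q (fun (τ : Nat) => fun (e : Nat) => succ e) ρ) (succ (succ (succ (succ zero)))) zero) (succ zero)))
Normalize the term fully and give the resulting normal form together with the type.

reduced normal form:
  refl Nat (succ (succ (succ (succ (succ (succ zero))))))
the term's type:
  Eq Nat (succ (succ (succ (succ (succ (succ zero)))))) (succ (succ (succ (succ (succ (succ zero))))))
observation: the term reaches its normal form after 15 normal-order steps.


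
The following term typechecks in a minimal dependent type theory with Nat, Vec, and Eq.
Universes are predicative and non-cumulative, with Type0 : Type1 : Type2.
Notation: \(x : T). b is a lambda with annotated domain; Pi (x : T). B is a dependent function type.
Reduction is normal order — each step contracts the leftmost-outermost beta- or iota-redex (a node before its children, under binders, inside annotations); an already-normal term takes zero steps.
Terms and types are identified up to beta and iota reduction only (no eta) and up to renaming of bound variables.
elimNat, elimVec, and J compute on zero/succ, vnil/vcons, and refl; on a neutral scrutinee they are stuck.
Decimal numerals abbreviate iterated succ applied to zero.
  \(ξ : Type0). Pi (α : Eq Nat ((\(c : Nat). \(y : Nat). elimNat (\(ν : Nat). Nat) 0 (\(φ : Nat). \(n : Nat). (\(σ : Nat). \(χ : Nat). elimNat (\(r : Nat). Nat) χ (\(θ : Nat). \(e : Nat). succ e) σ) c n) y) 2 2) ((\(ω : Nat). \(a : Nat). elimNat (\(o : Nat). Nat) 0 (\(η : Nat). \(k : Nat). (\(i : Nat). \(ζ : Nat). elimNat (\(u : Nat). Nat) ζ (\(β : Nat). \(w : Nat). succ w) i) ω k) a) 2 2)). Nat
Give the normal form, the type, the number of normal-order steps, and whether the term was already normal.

reduced normal form:
  \(ξ : Type0). Pi (α : Eq Nat 4 4). Nat
the term's type:
  Pi (ξ : Type0). Type0
normal-order step count: 54
already normal: no
first contracted redex: a beta-redex


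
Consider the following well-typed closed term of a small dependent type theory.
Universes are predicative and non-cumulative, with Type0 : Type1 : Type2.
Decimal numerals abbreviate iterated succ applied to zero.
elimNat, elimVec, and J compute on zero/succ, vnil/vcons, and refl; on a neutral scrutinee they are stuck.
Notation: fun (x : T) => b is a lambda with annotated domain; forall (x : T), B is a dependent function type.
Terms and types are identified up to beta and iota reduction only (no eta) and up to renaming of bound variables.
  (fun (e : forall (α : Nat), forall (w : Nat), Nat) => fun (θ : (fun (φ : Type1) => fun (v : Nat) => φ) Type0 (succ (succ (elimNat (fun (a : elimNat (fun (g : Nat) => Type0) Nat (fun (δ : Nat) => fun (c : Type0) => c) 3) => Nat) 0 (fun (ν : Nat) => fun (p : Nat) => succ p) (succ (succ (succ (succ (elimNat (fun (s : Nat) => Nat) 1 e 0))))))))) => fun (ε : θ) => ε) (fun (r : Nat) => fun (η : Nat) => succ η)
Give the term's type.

inferred type:
  forall (e : Type0), forall (α : e), e


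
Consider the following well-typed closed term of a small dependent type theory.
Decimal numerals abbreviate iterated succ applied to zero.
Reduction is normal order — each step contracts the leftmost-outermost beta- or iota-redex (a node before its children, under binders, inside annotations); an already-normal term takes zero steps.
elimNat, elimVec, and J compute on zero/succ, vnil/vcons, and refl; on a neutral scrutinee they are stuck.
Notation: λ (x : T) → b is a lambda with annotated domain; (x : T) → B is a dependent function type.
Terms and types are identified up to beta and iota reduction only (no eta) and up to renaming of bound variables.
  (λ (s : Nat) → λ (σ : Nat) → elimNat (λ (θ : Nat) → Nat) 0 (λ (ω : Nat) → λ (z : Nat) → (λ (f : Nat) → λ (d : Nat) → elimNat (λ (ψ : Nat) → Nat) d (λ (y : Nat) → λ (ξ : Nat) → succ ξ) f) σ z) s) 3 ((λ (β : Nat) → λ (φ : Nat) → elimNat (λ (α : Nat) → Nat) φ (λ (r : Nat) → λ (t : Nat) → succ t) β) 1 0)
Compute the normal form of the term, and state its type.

normal form:
  3
type:
  Nat


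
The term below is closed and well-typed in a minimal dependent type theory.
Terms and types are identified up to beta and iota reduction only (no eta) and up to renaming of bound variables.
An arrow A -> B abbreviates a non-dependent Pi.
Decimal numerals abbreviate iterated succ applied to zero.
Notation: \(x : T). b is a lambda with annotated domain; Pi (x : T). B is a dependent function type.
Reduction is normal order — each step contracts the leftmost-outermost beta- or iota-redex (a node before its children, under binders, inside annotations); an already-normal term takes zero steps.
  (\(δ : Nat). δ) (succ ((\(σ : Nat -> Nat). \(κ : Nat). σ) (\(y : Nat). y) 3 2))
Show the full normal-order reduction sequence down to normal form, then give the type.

normal-order reduction sequence:
  (\(δ : Nat). δ) (succ ((\(σ : Nat -> Nat). \(κ : Nat). σ) (\(y : Nat). y) 3 2))
  ~> succ ((\(δ : Nat -> Nat). \(σ : Nat). δ) (\(κ : Nat). κ) 3 2)
  ~> succ ((\(δ : Nat). \(σ : Nat). σ) 3 2)
  ~> succ ((\(δ : Nat). δ) 2)
  ~> 3
type:
  Nat


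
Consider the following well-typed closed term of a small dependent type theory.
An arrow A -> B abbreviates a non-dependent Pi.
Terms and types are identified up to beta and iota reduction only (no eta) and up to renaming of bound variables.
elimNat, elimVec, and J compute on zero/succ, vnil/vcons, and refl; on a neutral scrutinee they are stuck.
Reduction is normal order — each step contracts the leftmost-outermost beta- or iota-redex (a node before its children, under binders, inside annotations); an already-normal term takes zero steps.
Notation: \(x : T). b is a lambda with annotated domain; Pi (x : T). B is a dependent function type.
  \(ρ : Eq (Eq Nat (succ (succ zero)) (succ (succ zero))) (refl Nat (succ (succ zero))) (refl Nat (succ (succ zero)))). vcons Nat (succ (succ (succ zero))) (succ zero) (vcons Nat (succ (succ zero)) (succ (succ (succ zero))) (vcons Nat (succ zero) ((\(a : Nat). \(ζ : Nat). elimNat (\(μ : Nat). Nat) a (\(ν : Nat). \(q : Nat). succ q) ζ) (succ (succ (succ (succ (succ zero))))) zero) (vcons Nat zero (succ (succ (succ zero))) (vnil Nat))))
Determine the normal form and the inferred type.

reduced normal form:
  \(ρ : Eq (Eq Nat (succ (succ zero)) (succ (succ zero))) (refl Nat (succ (succ zero))) (refl Nat (succ (succ zero)))). vcons Nat (succ (succ (succ zero))) (succ zero) (vcons Nat (succ (succ zero)) (succ (succ (succ zero))) (vcons Nat (succ zero) (succ (succ (succ (succ (succ zero))))) (vcons Nat zero (succ (succ (succ zero))) (vnil Nat))))
the term's type:
  Eq (Eq Nat (succ (succ zero)) (succ (succ zero))) (refl Nat (succ (succ zero))) (refl Nat (succ (succ zero))) -> Vec Nat (succ (succ (succ (succ zero))))


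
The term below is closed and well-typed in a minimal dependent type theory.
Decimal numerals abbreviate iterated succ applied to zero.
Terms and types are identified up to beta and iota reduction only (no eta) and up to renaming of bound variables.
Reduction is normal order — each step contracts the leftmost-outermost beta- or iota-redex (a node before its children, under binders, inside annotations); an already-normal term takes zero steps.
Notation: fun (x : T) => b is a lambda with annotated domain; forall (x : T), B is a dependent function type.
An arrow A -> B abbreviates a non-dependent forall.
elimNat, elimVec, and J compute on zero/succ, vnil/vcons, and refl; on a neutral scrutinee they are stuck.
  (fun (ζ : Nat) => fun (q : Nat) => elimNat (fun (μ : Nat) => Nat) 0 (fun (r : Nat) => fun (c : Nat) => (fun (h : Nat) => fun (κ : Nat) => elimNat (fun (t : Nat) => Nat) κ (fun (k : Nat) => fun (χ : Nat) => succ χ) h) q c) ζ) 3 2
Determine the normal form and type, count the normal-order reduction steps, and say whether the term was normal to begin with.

reduced normal form:
  6
type:
  Nat
steps to reach normal form (normal order): 39
already normal: no
first redex: a beta-redex


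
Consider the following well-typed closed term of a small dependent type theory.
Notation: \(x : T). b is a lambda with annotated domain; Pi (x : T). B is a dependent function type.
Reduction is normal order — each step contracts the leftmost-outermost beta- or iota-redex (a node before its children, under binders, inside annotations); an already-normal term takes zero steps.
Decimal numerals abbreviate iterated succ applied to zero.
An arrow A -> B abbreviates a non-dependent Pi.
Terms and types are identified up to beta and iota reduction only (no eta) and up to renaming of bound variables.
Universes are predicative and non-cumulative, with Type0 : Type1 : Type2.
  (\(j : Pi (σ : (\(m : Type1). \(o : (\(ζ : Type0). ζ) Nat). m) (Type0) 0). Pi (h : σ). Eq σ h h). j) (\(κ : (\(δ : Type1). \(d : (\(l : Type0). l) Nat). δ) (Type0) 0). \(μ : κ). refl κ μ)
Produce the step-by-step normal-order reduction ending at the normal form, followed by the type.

reduction (normal order):
  (\(j : Pi (σ : (\(m : Type1). \(o : (\(ζ : Type0). ζ) Nat). m) (Type0) 0). Pi (h : σ). Eq σ h h). j) (\(κ : (\(δ : Type1). \(d : (\(l : Type0). l) Nat). δ) (Type0) 0). \(μ : κ). refl κ μ)
  ~> \(j : (\(σ : Type1). \(m : (\(o : Type0). o) Nat). σ) (Type0) 0). \(ζ : j). refl j ζ
  ~> \(j : (\(σ : (\(m : Type0). m) Nat). Type0) 0). \(o : j). refl j o
  ~> \(j : Type0). \(σ : j). refl j σ
the term's type:
  Pi (j : Type0). Pi (σ : j). Eq j σ σ


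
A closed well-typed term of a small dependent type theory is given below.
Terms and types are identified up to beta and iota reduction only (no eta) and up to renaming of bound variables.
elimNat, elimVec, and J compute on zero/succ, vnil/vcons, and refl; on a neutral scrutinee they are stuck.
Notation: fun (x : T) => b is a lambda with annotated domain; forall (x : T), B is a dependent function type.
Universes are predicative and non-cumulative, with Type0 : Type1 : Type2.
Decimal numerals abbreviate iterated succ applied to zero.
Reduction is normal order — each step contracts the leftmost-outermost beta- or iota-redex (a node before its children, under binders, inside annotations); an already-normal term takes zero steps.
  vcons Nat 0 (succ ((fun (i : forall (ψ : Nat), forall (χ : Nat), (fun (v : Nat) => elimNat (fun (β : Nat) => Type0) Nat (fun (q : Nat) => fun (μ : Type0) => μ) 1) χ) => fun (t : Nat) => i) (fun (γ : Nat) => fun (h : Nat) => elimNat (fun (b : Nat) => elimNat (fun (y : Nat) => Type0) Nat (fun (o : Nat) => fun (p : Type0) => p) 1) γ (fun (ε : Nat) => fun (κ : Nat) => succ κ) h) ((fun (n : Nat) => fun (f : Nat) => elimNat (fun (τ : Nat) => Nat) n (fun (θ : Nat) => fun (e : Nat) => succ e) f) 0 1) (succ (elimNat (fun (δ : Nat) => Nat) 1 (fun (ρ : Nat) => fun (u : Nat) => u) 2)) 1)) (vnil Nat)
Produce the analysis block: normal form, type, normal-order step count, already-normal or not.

normal form:
  vcons Nat 0 4 (vnil Nat)
the term's type:
  Vec Nat 1
steps to reach normal form (normal order): 15
started in normal form: no
first redex: a beta-redex


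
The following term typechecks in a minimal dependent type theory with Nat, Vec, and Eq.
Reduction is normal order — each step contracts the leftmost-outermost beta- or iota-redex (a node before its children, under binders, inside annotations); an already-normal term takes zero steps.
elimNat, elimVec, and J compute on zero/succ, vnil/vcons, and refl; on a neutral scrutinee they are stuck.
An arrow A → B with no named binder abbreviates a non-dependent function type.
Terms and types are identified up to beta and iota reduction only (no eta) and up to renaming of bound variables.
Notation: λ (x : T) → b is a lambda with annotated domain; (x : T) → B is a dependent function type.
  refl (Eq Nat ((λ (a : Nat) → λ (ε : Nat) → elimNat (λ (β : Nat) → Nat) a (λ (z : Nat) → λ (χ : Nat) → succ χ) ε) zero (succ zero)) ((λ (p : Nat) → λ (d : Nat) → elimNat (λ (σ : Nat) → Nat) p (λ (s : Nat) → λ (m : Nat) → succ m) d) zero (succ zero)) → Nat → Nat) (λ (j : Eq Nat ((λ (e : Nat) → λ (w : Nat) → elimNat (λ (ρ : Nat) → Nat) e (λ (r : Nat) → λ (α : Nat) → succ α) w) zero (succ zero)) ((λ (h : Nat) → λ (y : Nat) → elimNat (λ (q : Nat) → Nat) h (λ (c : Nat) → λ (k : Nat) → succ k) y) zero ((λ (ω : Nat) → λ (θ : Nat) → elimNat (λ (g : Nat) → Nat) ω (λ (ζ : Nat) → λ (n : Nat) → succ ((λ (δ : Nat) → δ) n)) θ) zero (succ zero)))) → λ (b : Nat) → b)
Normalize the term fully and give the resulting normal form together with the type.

resulting normal form:
  refl (Eq Nat (succ zero) (succ zero) → Nat → Nat) (λ (a : Eq Nat (succ zero) (succ zero)) → λ (ε : Nat) → ε)
type:
  Eq (Eq Nat (succ zero) (succ zero) → Nat → Nat) (λ (a : Eq Nat (succ zero) (succ zero)) → λ (ε : Nat) → ε) (λ (β : Eq Nat (succ zero) (succ zero)) → λ (z : Nat) → z)
observation: normalization takes exactly 31 steps under the normal-order strategy.


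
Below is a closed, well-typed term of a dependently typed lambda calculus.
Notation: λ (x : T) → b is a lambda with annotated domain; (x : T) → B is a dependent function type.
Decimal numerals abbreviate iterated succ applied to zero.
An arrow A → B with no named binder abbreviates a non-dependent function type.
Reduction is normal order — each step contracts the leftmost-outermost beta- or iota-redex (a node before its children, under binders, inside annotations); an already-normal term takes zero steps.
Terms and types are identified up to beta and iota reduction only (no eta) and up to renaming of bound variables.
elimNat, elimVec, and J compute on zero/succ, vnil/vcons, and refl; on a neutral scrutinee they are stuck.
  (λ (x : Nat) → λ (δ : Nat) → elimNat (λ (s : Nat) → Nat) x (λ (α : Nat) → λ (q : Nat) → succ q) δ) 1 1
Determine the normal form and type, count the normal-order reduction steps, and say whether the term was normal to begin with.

reduced normal form:
  2
inferred type:
  Nat
steps to reach normal form (normal order): 6
already normal: no
first redex: a beta-redex


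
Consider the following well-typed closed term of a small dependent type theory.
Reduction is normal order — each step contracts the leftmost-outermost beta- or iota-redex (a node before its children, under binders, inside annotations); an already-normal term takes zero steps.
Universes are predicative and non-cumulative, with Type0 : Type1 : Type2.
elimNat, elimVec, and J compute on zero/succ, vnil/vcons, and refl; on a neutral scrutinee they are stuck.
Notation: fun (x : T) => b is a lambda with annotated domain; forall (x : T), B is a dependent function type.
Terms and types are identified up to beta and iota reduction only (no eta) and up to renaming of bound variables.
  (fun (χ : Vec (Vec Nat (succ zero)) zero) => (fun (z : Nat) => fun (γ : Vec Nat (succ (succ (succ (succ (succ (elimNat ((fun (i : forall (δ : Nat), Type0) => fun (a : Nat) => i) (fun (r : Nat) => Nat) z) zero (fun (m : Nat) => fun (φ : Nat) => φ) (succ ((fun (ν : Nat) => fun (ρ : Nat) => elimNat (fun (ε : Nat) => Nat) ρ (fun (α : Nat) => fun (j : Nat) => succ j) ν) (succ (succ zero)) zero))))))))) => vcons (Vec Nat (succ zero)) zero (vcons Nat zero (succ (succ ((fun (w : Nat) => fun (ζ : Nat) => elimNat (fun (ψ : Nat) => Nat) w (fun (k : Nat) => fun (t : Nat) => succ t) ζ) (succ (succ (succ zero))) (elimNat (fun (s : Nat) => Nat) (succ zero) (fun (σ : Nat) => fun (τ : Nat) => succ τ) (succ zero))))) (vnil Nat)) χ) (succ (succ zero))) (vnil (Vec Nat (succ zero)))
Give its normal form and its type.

resulting normal form:
  fun (χ : Vec Nat (succ (succ (succ (succ (succ zero)))))) => vcons (Vec Nat (succ zero)) zero (vcons Nat zero (succ (succ (succ (succ (succ (succ (succ zero))))))) (vnil Nat)) (vnil (Vec Nat (succ zero)))
the term's type:
  forall (χ : Vec Nat (succ (succ (succ (succ (succ zero)))))), Vec (Vec Nat (succ zero)) (succ zero)
observation: contracting a beta-redex first, the term normalizes in 36 steps.


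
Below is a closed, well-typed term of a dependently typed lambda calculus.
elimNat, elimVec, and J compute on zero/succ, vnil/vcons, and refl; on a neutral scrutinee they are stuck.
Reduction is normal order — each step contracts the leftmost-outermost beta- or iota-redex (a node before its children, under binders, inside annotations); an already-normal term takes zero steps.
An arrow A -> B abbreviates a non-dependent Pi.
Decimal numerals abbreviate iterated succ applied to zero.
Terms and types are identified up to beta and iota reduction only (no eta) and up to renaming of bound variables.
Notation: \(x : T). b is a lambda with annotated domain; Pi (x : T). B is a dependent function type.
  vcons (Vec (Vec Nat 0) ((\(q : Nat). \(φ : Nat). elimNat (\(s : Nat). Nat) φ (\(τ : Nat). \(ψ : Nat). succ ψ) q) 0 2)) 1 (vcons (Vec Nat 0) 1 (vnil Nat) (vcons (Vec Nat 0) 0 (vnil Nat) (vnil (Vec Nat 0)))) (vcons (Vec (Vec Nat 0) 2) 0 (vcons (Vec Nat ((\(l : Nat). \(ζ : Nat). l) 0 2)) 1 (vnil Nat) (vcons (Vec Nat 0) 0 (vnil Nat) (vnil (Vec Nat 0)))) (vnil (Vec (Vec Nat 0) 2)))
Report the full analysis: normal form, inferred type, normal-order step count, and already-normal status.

resulting normal form:
  vcons (Vec (Vec Nat 0) 2) 1 (vcons (Vec Nat 0) 1 (vnil Nat) (vcons (Vec Nat 0) 0 (vnil Nat) (vnil (Vec Nat 0)))) (vcons (Vec (Vec Nat 0) 2) 0 (vcons (Vec Nat 0) 1 (vnil Nat) (vcons (Vec Nat 0) 0 (vnil Nat) (vnil (Vec Nat 0)))) (vnil (Vec (Vec Nat 0) 2)))
type:
  Vec (Vec (Vec Nat 0) 2) 2
normal-order step count: 5
already normal: no
first redex: a beta-redex


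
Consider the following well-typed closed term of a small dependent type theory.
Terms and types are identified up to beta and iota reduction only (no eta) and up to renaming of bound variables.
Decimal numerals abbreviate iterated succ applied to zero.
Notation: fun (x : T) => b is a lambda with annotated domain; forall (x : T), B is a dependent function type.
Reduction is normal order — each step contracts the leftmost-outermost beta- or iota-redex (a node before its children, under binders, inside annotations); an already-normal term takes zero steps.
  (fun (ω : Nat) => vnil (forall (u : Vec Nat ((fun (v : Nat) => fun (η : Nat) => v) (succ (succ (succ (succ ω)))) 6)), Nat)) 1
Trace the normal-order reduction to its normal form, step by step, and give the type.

reduction (normal order):
  (fun (ω : Nat) => vnil (forall (u : Vec Nat ((fun (v : Nat) => fun (η : Nat) => v) (succ (succ (succ (succ ω)))) 6)), Nat)) 1
  ~> vnil (forall (ω : Vec Nat ((fun (u : Nat) => fun (v : Nat) => u) 5 6)), Nat)
  ~> vnil (forall (ω : Vec Nat ((fun (u : Nat) => 5) 6)), Nat)
  ~> vnil (forall (ω : Vec Nat 5), Nat)
inferred type:
  Vec (forall (ω : Vec Nat 5), Nat) 0


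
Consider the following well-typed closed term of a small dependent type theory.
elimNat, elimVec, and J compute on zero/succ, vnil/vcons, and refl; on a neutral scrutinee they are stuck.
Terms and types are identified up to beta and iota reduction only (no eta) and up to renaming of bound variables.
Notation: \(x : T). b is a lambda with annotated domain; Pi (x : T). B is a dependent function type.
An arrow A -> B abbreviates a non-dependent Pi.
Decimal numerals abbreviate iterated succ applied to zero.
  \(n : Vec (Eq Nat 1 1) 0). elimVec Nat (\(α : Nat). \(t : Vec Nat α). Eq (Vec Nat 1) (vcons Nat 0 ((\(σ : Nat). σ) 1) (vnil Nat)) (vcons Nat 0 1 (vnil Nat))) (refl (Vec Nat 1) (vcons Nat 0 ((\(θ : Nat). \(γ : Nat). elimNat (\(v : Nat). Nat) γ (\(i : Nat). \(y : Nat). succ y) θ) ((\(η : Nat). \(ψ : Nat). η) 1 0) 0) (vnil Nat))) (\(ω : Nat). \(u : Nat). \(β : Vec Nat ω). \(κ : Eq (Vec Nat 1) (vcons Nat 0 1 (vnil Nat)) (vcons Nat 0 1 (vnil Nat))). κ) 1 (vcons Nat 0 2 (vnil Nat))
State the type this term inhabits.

inferred type:
  Vec (Eq Nat 1 1) 0 -> Eq (Vec Nat 1) (vcons Nat 0 1 (vnil Nat)) (vcons Nat 0 1 (vnil Nat))


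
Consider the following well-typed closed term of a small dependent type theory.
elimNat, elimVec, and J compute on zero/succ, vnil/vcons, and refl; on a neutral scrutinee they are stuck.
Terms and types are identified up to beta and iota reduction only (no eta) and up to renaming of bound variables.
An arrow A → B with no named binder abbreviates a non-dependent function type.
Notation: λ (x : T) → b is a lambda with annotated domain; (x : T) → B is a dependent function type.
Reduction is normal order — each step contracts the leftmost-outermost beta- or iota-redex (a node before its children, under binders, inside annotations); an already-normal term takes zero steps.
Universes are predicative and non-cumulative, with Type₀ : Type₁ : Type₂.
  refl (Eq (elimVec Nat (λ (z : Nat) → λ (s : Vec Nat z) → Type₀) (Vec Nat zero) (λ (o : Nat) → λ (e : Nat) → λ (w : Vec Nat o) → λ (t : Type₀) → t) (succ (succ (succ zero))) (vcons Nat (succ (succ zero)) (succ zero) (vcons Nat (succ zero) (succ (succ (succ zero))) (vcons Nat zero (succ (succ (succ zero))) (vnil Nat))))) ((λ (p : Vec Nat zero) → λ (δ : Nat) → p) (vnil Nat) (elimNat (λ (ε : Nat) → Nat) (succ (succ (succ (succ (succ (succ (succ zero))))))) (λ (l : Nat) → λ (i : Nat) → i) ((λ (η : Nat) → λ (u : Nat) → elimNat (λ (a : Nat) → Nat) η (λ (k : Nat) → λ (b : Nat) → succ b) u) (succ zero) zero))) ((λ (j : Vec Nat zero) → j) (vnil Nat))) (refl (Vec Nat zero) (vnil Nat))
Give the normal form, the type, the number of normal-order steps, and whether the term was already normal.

reduced normal form:
  refl (Eq (Vec Nat zero) (vnil Nat) (vnil Nat)) (refl (Vec Nat zero) (vnil Nat))
inferred type:
  Eq (Eq (Vec Nat zero) (vnil Nat) (vnil Nat)) (refl (Vec Nat zero) (vnil Nat)) (refl (Vec Nat zero) (vnil Nat))
normal-order step count: 19
term was already normal: no
first contracted redex: an elimVec iota-redex


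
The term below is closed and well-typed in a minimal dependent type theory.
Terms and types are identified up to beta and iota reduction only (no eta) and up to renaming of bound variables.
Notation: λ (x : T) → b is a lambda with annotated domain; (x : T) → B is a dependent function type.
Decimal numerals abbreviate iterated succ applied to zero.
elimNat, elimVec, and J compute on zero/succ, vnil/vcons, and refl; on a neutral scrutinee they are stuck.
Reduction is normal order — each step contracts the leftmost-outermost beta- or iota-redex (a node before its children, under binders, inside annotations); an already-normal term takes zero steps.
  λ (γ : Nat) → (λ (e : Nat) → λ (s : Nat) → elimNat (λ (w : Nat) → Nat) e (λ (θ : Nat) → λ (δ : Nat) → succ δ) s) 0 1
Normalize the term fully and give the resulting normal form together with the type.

resulting normal form:
  λ (γ : Nat) → 1
type:
  (γ : Nat) → Nat


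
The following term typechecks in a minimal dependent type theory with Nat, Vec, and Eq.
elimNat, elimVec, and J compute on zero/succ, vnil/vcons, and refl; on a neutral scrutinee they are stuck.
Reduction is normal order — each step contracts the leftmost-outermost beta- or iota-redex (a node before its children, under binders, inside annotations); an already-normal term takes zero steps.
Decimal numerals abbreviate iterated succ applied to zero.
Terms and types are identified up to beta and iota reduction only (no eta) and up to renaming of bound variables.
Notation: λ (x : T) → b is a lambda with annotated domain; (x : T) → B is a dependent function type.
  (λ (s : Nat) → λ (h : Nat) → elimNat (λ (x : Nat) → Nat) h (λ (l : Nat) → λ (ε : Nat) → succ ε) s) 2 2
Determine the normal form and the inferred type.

normal form:
  4
the term's type:
  Nat


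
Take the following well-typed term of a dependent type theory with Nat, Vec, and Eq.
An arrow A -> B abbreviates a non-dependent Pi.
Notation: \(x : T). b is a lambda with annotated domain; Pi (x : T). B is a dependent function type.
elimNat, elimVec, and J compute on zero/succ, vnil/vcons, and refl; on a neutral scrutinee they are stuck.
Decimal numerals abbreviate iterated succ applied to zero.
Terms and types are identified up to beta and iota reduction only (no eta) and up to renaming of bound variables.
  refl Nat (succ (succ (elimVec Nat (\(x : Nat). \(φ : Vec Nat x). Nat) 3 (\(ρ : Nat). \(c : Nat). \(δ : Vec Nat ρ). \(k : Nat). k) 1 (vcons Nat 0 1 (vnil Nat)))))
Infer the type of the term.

inferred type:
  Eq Nat 5 5


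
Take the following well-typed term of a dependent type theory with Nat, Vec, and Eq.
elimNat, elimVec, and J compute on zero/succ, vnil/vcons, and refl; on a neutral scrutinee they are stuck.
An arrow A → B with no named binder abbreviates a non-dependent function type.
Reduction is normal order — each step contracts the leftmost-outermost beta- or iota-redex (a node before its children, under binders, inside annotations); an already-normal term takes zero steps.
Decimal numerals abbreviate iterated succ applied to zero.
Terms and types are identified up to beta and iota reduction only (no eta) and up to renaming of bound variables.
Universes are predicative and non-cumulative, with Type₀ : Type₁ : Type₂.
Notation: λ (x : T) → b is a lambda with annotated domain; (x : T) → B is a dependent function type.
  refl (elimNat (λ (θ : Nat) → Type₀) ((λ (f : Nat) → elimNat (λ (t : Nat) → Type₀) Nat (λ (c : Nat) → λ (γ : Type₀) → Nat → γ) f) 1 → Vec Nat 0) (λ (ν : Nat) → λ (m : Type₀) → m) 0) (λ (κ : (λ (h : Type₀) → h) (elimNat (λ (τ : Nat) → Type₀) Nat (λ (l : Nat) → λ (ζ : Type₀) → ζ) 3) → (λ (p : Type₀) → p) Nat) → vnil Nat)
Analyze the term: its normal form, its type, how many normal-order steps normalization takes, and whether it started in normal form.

reduced normal form:
  refl ((Nat → Nat) → Vec Nat 0) (λ (θ : Nat → Nat) → vnil Nat)
type:
  Eq ((Nat → Nat) → Vec Nat 0) (λ (θ : Nat → Nat) → vnil Nat) (λ (f : Nat → Nat) → vnil Nat)
steps to reach normal form (normal order): 18
started in normal form: no
first redex: an elimNat iota-redex


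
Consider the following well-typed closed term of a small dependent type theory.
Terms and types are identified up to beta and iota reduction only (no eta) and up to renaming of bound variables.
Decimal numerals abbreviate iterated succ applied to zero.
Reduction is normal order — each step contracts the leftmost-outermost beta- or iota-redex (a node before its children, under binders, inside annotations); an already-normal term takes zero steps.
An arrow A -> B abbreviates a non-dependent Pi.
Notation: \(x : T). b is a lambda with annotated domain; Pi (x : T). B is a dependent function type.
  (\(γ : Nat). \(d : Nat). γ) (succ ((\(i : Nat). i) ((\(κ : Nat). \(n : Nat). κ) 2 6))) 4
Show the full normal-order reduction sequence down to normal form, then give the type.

reduction (normal order):
  (\(γ : Nat). \(d : Nat). γ) (succ ((\(i : Nat). i) ((\(κ : Nat). \(n : Nat). κ) 2 6))) 4
  ~> (\(γ : Nat). succ ((\(d : Nat). d) ((\(i : Nat). \(κ : Nat). i) 2 6))) 4
  ~> succ ((\(γ : Nat). γ) ((\(d : Nat). \(i : Nat). d) 2 6))
  ~> succ ((\(γ : Nat). \(d : Nat). γ) 2 6)
  ~> succ ((\(γ : Nat). 2) 6)
  ~> 3
inferred type:
  Nat


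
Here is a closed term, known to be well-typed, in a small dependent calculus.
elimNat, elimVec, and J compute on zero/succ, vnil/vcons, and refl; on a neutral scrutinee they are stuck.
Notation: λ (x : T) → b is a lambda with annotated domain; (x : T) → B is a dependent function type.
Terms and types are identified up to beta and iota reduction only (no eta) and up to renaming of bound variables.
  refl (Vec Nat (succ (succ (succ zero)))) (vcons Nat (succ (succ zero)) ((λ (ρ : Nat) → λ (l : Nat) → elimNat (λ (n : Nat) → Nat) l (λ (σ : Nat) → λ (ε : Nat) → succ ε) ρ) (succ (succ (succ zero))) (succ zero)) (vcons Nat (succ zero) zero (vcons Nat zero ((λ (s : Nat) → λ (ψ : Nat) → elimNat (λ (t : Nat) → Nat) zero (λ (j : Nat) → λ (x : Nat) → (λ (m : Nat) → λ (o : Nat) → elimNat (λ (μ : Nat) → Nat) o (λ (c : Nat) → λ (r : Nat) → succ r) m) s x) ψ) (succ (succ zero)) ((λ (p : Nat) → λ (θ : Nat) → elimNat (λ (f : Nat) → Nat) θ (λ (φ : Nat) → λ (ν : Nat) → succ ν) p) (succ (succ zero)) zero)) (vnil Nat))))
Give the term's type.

type:
  Eq (Vec Nat (succ (succ (succ zero)))) (vcons Nat (succ (succ zero)) (succ (succ (succ (succ zero)))) (vcons Nat (succ zero) zero (vcons Nat zero (succ (succ (succ (succ zero)))) (vnil Nat)))) (vcons Nat (succ (succ zero)) (succ (succ (succ (succ zero)))) (vcons Nat (succ zero) zero (vcons Nat zero (succ (succ (succ (succ zero)))) (vnil Nat))))


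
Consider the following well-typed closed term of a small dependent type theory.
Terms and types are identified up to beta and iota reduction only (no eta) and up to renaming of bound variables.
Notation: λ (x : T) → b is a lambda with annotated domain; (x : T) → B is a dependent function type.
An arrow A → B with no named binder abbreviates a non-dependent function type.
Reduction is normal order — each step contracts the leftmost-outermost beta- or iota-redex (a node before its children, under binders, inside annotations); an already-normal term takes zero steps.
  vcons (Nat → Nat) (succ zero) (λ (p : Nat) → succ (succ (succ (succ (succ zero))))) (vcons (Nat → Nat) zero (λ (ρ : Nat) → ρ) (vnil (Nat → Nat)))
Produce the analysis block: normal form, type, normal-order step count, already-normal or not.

reduced normal form:
  vcons (Nat → Nat) (succ zero) (λ (p : Nat) → succ (succ (succ (succ (succ zero))))) (vcons (Nat → Nat) zero (λ (ρ : Nat) → ρ) (vnil (Nat → Nat)))
inferred type:
  Vec (Nat → Nat) (succ (succ zero))
reduction steps (normal order): 0
already normal: yes


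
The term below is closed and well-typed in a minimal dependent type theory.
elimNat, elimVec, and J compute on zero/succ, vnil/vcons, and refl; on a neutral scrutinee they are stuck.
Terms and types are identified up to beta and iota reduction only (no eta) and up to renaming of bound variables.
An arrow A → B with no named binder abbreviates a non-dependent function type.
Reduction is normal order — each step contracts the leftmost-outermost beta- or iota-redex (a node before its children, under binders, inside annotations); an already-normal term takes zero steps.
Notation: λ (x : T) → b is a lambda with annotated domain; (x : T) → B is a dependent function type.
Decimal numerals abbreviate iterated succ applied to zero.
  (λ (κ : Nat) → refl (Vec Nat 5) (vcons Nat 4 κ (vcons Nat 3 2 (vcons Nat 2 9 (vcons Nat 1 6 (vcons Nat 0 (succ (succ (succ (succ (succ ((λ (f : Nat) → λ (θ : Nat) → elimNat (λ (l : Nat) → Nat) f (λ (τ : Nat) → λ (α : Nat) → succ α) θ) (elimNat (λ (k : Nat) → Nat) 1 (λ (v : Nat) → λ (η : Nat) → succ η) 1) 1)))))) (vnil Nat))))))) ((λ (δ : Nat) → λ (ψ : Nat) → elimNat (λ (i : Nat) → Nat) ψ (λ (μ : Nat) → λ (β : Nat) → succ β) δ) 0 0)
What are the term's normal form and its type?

reduced normal form:
  refl (Vec Nat 5) (vcons Nat 4 0 (vcons Nat 3 2 (vcons Nat 2 9 (vcons Nat 1 6 (vcons Nat 0 8 (vnil Nat))))))
inferred type:
  Eq (Vec Nat 5) (vcons Nat 4 0 (vcons Nat 3 2 (vcons Nat 2 9 (vcons Nat 1 6 (vcons Nat 0 8 (vnil Nat)))))) (vcons Nat 4 0 (vcons Nat 3 2 (vcons Nat 2 9 (vcons Nat 1 6 (vcons Nat 0 8 (vnil Nat))))))
observation: normalization takes exactly 14 steps under the normal-order strategy.


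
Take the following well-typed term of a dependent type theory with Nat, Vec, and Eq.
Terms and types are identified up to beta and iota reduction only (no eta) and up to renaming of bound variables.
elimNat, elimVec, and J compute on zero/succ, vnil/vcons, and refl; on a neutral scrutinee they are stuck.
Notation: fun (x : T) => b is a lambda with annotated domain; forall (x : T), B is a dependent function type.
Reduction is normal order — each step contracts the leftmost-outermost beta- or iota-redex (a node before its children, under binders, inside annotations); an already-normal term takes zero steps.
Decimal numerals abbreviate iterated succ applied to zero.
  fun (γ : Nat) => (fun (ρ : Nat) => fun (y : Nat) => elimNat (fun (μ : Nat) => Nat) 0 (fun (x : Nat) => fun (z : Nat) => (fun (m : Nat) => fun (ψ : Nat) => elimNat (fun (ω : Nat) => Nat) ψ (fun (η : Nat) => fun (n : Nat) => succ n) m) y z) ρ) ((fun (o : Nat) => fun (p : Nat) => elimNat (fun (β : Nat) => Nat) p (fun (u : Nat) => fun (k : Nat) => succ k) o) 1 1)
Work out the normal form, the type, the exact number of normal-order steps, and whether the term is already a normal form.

normal form:
  fun (γ : Nat) => fun (ρ : Nat) => elimNat (fun (y : Nat) => Nat) (elimNat (fun (μ : Nat) => Nat) 0 (fun (x : Nat) => fun (z : Nat) => succ z) ρ) (fun (m : Nat) => fun (ψ : Nat) => succ ψ) ρ
type:
  forall (γ : Nat), forall (ρ : Nat), Nat
normal-order step count: 16
already normal: no
first redex: a beta-redex


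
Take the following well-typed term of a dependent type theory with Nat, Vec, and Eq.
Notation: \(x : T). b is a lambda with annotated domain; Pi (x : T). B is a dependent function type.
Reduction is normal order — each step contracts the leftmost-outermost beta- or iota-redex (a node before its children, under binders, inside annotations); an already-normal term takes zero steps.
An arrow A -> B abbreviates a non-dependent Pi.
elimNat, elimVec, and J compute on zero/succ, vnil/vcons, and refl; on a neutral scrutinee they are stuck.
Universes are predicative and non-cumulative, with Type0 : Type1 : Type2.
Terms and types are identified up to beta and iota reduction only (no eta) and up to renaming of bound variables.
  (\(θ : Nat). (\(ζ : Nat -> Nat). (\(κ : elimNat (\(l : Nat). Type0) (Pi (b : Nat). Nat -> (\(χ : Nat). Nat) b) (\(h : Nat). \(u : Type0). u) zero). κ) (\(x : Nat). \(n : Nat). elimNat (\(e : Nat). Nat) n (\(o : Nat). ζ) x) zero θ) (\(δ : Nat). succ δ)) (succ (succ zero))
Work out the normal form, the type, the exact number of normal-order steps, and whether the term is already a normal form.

resulting normal form:
  succ (succ zero)
the term's type:
  Nat
reduction steps (normal order): 6
already normal: no
first contracted redex: a beta-redex


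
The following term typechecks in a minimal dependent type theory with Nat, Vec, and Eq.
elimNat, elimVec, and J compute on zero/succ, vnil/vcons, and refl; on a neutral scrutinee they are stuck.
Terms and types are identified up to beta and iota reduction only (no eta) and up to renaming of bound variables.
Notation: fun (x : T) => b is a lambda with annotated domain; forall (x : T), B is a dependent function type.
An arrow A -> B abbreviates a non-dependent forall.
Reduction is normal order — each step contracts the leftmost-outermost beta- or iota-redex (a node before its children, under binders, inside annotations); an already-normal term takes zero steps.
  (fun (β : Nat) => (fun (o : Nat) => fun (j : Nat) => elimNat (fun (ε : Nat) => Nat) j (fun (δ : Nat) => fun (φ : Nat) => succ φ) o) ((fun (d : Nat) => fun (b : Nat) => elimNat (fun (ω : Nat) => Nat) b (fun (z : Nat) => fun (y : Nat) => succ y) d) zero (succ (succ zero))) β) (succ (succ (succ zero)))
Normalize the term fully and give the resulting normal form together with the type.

reduced normal form:
  succ (succ (succ (succ (succ zero))))
inferred type:
  Nat


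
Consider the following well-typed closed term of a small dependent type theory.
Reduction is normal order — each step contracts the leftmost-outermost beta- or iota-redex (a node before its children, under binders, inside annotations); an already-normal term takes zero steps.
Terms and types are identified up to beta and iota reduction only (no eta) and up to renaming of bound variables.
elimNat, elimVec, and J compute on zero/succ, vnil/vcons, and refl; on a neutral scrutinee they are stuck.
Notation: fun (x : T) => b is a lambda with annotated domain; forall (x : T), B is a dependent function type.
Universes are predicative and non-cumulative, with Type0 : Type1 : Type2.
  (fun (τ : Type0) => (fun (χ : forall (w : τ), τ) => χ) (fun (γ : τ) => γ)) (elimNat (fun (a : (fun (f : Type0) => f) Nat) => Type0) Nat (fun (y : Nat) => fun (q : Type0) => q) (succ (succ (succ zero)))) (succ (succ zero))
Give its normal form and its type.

normal form:
  succ (succ zero)
type:
  Nat
observation: the leftmost-outermost redex is a beta-redex, and normalization takes 3 steps.
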